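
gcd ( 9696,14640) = 48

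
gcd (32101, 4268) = 1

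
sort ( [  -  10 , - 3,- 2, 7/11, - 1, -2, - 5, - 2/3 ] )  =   [ - 10, - 5, - 3,  -  2,-2, - 1, - 2/3,  7/11]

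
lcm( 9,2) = 18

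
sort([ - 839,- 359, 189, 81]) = [-839, - 359, 81, 189]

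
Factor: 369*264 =2^3*3^3*11^1 * 41^1 = 97416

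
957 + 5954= 6911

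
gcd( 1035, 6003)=207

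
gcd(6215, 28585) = 5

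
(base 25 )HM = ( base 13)285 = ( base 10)447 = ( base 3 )121120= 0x1BF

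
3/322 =3/322 = 0.01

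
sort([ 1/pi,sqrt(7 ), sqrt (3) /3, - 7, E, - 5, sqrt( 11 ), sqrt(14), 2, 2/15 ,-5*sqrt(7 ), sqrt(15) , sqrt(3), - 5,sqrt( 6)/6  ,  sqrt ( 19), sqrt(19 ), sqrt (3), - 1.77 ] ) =[ - 5 *sqrt( 7 ) , - 7, - 5,  -  5, - 1.77, 2/15, 1/pi, sqrt( 6)/6, sqrt ( 3)/3, sqrt(3 ), sqrt(3 ),2 , sqrt(7), E, sqrt ( 11), sqrt( 14), sqrt(15), sqrt( 19), sqrt(19) ]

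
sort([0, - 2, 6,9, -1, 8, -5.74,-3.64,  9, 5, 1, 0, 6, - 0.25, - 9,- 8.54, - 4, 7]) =[-9, - 8.54, - 5.74 , - 4,-3.64, - 2, - 1, - 0.25, 0, 0, 1, 5, 6,6,7, 8, 9, 9 ]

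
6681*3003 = 20063043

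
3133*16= 50128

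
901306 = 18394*49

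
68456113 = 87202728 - 18746615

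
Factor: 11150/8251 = 2^1*5^2*37^( - 1) = 50/37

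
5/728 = 5/728=0.01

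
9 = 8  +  1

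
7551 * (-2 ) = -15102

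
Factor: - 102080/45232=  - 580/257 = -2^2*5^1*29^1*257^(  -  1)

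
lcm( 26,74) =962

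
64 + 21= 85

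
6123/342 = 17  +  103/114 = 17.90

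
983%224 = 87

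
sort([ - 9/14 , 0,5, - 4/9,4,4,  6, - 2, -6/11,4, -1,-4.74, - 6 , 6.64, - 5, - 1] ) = [ - 6, -5, - 4.74, - 2,-1, - 1, - 9/14, - 6/11, - 4/9, 0, 4, 4, 4,  5,  6, 6.64] 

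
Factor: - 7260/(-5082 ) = 10/7 = 2^1*5^1*7^(-1 ) 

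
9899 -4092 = 5807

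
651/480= 217/160= 1.36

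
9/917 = 9/917 = 0.01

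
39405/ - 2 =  - 19703+1/2= -  19702.50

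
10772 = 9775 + 997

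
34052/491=34052/491 = 69.35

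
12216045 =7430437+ 4785608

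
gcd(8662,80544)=2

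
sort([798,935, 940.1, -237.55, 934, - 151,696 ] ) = [ - 237.55, - 151,696,798,934  ,  935,940.1]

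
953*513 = 488889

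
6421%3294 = 3127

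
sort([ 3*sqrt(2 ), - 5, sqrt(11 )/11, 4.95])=[-5, sqrt(11) /11,3*sqrt(2),  4.95 ]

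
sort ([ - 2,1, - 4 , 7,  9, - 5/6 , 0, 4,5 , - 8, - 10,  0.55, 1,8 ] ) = [ - 10, - 8 , - 4, - 2, - 5/6 , 0,0.55,  1,1,4,  5,  7 , 8, 9 ]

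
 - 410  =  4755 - 5165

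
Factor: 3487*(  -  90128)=  -  2^4*11^1*43^1 * 131^1*317^1=- 314276336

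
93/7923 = 31/2641 =0.01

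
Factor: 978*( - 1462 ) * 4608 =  - 6588684288 = -2^11*3^3*17^1*  43^1*163^1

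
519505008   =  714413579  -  194908571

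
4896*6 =29376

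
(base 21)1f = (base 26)1a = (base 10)36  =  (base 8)44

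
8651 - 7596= 1055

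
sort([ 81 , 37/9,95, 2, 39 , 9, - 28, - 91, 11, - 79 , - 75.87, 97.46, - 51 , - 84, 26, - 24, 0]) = [- 91, - 84, - 79, - 75.87, - 51, - 28, - 24 , 0, 2, 37/9,  9,11, 26, 39, 81,95,97.46]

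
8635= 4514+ 4121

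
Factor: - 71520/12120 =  - 596/101 = - 2^2* 101^(  -  1 )*149^1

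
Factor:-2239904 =-2^5 * 69997^1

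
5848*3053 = 17853944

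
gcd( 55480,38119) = 1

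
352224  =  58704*6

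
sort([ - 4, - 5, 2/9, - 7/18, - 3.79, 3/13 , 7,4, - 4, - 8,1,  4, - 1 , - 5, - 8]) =[ - 8, - 8,- 5,- 5, - 4, - 4, - 3.79, - 1, - 7/18, 2/9,3/13,1, 4,4,7 ] 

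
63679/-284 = - 225+ 221/284  =  - 224.22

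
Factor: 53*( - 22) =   -  1166 = -  2^1 * 11^1*53^1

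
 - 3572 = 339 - 3911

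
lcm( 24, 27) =216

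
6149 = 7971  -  1822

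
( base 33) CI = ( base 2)110011110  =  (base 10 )414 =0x19E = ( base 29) E8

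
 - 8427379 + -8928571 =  - 17355950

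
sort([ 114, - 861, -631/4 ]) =[-861, - 631/4, 114] 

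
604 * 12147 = 7336788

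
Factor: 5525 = 5^2*13^1 * 17^1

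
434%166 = 102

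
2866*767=2198222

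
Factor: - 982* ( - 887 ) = 2^1*491^1*  887^1=   871034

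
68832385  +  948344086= 1017176471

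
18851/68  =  18851/68  =  277.22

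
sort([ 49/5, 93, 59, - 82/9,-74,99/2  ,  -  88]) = [-88,-74,- 82/9,49/5,99/2,59, 93 ] 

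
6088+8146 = 14234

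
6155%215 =135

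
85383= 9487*9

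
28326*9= 254934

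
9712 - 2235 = 7477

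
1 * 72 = 72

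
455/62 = 455/62 =7.34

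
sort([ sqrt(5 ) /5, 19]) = [ sqrt( 5) /5, 19]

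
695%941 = 695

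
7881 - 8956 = -1075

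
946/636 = 1+155/318 = 1.49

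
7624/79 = 7624/79 = 96.51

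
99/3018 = 33/1006 = 0.03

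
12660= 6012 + 6648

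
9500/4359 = 2 + 782/4359 = 2.18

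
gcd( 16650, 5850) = 450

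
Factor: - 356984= -2^3 * 44623^1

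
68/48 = 17/12 = 1.42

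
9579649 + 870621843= 880201492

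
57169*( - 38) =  - 2172422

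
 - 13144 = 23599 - 36743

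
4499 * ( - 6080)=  - 27353920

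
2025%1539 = 486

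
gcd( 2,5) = 1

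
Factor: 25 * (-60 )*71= - 2^2*3^1*5^3*71^1 = -106500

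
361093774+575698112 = 936791886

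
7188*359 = 2580492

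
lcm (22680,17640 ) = 158760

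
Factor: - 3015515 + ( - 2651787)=-5667302 = - 2^1*79^1*35869^1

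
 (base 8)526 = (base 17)132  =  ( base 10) 342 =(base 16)156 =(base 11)291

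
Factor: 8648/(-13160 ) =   -  5^( - 1)*7^( - 1)*23^1 =-  23/35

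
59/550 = 59/550 = 0.11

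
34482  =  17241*2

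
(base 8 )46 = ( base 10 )38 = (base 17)24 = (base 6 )102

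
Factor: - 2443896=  - 2^3*3^2*7^1*13^1*373^1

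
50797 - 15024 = 35773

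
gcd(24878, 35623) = 7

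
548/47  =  11  +  31/47  =  11.66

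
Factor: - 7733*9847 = -76146851 = - 11^1*19^1 * 37^1*43^1*229^1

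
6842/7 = 6842/7 = 977.43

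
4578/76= 2289/38= 60.24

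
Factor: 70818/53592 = 37/28 = 2^( - 2 ) * 7^ ( - 1)*37^1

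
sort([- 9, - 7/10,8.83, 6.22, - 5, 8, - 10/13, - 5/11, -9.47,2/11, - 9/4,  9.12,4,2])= [ - 9.47,-9, - 5, - 9/4,  -  10/13,-7/10, - 5/11,2/11,2,  4, 6.22,  8,8.83,9.12]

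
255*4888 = 1246440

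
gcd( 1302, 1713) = 3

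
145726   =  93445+52281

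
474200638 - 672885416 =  - 198684778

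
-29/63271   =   -1 + 63242/63271 = -0.00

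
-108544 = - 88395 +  -20149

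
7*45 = 315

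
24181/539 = 24181/539 = 44.86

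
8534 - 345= 8189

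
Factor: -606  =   - 2^1*3^1*101^1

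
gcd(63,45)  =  9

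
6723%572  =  431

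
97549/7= 13935+ 4/7  =  13935.57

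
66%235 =66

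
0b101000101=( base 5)2300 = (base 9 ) 401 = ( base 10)325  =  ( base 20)G5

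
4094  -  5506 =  - 1412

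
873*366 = 319518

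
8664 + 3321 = 11985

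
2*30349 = 60698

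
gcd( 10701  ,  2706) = 123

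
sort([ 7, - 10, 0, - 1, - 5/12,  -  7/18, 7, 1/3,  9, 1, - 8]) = [ - 10,- 8,-1,- 5/12, - 7/18, 0, 1/3,1, 7,7 , 9 ] 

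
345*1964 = 677580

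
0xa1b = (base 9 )3484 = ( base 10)2587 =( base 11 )1A42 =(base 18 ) 7hd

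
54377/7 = 7768 + 1/7 = 7768.14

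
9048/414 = 21 + 59/69 = 21.86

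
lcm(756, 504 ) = 1512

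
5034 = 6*839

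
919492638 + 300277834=1219770472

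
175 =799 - 624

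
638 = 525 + 113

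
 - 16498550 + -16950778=-33449328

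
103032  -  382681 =-279649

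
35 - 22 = 13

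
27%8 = 3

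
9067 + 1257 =10324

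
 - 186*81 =  -  15066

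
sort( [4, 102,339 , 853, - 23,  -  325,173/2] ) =[- 325, - 23,4,173/2,102,339, 853]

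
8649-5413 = 3236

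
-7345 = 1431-8776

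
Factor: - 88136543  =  -11^1*373^1*21481^1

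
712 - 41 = 671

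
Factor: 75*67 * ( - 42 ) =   -  2^1 * 3^2*5^2*7^1*67^1 = - 211050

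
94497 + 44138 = 138635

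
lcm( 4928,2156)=34496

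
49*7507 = 367843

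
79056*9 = 711504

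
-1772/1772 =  - 1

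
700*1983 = 1388100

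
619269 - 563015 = 56254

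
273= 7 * 39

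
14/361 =14/361=0.04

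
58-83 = -25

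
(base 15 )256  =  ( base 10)531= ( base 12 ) 383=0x213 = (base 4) 20103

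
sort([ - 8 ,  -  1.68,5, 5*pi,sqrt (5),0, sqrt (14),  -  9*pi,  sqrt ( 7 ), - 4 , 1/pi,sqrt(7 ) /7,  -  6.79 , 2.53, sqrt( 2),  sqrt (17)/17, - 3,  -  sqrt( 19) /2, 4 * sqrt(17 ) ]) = [ - 9 *pi , - 8, -6.79, - 4,-3,  -  sqrt(19)/2, - 1.68 , 0,sqrt( 17)/17 , 1/pi, sqrt(7 )/7,sqrt( 2 ),sqrt( 5),2.53 , sqrt( 7), sqrt(14),  5,5*pi,4 *sqrt( 17) ] 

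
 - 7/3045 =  - 1+434/435 = -0.00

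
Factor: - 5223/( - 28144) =2^(- 4)*3^1*1741^1*1759^( - 1)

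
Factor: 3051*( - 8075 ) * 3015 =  - 3^5*5^3*17^1*19^1* 67^1*113^1 = - 74280027375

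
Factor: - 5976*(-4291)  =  2^3*3^2* 7^1*83^1*613^1 = 25643016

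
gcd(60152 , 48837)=73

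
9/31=9/31 = 0.29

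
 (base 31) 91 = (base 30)9A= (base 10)280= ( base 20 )e0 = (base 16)118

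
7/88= 7/88 = 0.08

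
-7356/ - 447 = 2452/149  =  16.46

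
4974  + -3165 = 1809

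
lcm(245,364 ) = 12740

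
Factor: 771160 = 2^3*5^1*13^1*1483^1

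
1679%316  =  99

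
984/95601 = 328/31867 = 0.01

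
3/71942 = 3/71942 = 0.00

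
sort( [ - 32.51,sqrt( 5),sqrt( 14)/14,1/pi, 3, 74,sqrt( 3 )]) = [ - 32.51,sqrt( 14) /14 , 1/pi,sqrt( 3),sqrt (5),3,74 ]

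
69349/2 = 34674+1/2=34674.50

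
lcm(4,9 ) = 36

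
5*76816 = 384080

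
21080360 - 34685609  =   - 13605249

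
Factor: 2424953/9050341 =17^(- 1) * 532373^( - 1)*2424953^1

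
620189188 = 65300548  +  554888640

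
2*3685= 7370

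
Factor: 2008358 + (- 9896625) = -2347^1*3361^1 = - 7888267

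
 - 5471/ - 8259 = 5471/8259 = 0.66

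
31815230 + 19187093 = 51002323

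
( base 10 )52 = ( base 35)1H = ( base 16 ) 34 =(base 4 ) 310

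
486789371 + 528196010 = 1014985381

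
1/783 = 1/783 = 0.00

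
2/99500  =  1/49750=0.00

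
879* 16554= 14550966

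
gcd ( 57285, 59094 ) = 603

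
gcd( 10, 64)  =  2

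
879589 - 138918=740671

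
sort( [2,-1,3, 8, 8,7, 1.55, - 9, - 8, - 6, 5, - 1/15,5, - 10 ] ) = [ - 10,  -  9, - 8, - 6,-1, - 1/15,1.55,2,3, 5, 5,7,8,  8 ]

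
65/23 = 65/23 = 2.83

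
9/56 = 9/56=0.16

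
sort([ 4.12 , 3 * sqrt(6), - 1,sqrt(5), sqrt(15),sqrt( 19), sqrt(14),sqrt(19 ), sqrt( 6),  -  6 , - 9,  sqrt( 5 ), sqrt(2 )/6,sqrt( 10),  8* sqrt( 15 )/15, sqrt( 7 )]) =[ - 9, - 6, - 1, sqrt( 2 ) /6, 8*sqrt(15 )/15, sqrt (5), sqrt(  5),  sqrt( 6),sqrt ( 7 ), sqrt( 10),sqrt (14), sqrt( 15),  4.12, sqrt(19), sqrt( 19),3 *sqrt( 6) ] 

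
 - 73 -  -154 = 81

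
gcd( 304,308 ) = 4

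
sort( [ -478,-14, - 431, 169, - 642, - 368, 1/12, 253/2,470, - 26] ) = [ - 642, - 478, - 431, - 368,-26, - 14,1/12,253/2, 169,470]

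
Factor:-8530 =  - 2^1*5^1*853^1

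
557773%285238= 272535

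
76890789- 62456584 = 14434205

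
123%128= 123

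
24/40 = 3/5 = 0.60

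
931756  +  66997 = 998753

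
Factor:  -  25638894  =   - 2^1 * 3^2 *151^1*9433^1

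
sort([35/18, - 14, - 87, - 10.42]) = [ - 87, - 14,-10.42, 35/18] 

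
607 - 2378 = -1771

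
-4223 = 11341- 15564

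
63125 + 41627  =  104752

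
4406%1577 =1252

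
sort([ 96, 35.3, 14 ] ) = [14,35.3, 96]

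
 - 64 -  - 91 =27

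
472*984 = 464448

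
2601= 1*2601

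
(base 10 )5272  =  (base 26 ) 7KK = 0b1010010011000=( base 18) G4G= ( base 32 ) 54o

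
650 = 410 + 240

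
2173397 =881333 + 1292064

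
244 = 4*61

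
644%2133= 644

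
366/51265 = 366/51265 = 0.01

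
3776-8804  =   - 5028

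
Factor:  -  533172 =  - 2^2*3^1*157^1 * 283^1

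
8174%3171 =1832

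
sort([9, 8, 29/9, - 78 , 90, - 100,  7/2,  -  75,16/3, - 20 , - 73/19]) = [  -  100 ,- 78,-75,-20, - 73/19, 29/9, 7/2, 16/3,8 , 9, 90]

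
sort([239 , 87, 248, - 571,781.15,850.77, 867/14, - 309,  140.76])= [-571, - 309, 867/14,87,140.76, 239,248,  781.15,850.77]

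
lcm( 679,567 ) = 54999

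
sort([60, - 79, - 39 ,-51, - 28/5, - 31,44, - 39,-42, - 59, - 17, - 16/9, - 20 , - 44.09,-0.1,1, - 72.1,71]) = [ - 79, - 72.1, - 59, - 51,  -  44.09 ,  -  42 , -39, - 39, - 31,-20, - 17, - 28/5, - 16/9,-0.1,1, 44, 60, 71] 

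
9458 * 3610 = 34143380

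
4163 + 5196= 9359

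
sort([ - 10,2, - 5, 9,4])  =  [ - 10,- 5,  2,4  ,  9] 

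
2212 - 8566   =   - 6354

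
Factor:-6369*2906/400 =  - 9254157/200  =  -2^(  -  3 )*3^1*5^(-2)*11^1*193^1*1453^1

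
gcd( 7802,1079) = 83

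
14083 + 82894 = 96977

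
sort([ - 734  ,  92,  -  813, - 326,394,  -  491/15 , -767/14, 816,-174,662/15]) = [- 813,- 734, - 326,  -  174, -767/14 ,-491/15,662/15,92, 394, 816]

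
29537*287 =8477119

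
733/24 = 30  +  13/24 = 30.54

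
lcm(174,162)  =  4698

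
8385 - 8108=277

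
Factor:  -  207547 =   -  207547^1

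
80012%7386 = 6152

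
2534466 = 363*6982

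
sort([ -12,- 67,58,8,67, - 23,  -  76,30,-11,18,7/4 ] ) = [ - 76, - 67,-23, - 12, - 11,7/4,8, 18,30,58 , 67 ] 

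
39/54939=13/18313= 0.00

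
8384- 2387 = 5997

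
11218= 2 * 5609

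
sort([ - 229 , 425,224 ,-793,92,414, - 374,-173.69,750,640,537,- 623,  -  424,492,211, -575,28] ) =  [ - 793, - 623, - 575  ,- 424,- 374,-229,- 173.69,28,  92,211, 224,414,425, 492, 537,640,750 ]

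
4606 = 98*47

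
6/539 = 6/539 = 0.01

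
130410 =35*3726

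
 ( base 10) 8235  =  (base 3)102022000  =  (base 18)1779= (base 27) B80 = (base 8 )20053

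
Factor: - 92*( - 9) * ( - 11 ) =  - 9108=- 2^2*3^2*11^1*23^1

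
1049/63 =1049/63  =  16.65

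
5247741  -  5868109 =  - 620368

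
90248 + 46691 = 136939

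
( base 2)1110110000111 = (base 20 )IHJ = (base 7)31016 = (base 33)6v2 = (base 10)7559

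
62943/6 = 20981/2 = 10490.50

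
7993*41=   327713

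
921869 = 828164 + 93705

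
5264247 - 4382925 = 881322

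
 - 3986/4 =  - 1993/2 = - 996.50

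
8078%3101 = 1876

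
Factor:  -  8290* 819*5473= - 37158988230  =  - 2^1*3^2 *5^1*7^1*13^2  *  421^1 * 829^1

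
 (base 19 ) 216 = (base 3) 1000200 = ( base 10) 747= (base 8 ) 1353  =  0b1011101011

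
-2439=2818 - 5257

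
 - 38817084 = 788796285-827613369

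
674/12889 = 674/12889 =0.05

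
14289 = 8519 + 5770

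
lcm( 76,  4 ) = 76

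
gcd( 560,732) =4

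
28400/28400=1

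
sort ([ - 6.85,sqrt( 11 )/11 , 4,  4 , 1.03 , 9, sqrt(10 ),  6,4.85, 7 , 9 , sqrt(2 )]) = [ - 6.85 , sqrt(  11 )/11,1.03, sqrt(2 ),sqrt(10),  4, 4, 4.85, 6, 7, 9,9]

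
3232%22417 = 3232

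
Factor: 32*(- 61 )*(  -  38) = 2^6 * 19^1*61^1  =  74176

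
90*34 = 3060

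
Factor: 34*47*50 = 79900 = 2^2*5^2*17^1*47^1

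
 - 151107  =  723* ( - 209)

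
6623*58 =384134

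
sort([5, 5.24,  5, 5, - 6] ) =[ - 6 , 5, 5,  5,5.24 ]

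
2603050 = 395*6590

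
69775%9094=6117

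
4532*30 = 135960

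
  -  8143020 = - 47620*171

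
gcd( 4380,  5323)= 1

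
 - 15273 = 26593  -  41866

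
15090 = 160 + 14930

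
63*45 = 2835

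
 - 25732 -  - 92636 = 66904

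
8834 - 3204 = 5630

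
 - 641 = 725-1366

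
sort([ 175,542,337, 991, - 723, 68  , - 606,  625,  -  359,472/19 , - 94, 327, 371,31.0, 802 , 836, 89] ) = [ - 723, - 606, - 359, - 94, 472/19, 31.0, 68,89,175, 327, 337,  371,542,625 , 802, 836,991]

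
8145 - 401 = 7744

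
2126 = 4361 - 2235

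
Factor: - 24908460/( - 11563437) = 2^2*5^1*1153^( -1)*3343^( - 1 )*415141^1 = 8302820/3854479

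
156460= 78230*2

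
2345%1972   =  373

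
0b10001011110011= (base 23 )GL0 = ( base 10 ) 8947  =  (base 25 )E7M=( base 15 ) 29b7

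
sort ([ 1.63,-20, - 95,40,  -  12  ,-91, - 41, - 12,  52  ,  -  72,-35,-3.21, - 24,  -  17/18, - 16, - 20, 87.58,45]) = [ - 95, - 91 , - 72, - 41, - 35, - 24, - 20, - 20,-16,  -  12, - 12, - 3.21, - 17/18, 1.63,  40,45,52,87.58]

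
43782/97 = 451 + 35/97 = 451.36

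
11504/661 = 11504/661= 17.40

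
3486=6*581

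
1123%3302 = 1123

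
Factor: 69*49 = 3^1 * 7^2*23^1 =3381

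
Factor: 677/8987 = 11^( - 1 ) * 19^( - 1)*43^(  -  1)*677^1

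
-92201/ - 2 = 46100 + 1/2 = 46100.50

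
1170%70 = 50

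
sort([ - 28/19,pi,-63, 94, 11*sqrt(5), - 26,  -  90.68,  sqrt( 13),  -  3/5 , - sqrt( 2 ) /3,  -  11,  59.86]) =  [  -  90.68, - 63, - 26,- 11 ,-28/19, -3/5, - sqrt (2)/3, pi,sqrt( 13), 11*sqrt (5), 59.86 , 94] 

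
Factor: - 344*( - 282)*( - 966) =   -  93709728= - 2^5*3^2 * 7^1*23^1*43^1 * 47^1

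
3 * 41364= 124092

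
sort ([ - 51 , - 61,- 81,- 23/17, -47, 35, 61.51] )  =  [ - 81, -61, - 51, - 47, - 23/17, 35, 61.51 ] 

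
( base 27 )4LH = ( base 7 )13130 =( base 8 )6654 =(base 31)3JS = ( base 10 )3500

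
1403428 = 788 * 1781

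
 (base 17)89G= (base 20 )641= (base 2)100110110001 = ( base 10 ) 2481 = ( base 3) 10101220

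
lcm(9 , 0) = 0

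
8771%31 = 29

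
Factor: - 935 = -5^1* 11^1*17^1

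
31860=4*7965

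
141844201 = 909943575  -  768099374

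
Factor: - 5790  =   - 2^1* 3^1*5^1 * 193^1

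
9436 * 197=1858892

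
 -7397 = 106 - 7503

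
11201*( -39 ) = -436839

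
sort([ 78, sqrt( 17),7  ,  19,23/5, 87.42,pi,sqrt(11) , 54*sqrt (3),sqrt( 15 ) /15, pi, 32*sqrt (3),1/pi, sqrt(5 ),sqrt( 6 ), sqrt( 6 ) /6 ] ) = [sqrt(15 ) /15,1/pi,sqrt(6 ) /6, sqrt( 5 ), sqrt(6 ),pi, pi,  sqrt( 11 ), sqrt( 17 ), 23/5,7, 19,32*sqrt(3 ), 78, 87.42,54*sqrt(3)]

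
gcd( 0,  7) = 7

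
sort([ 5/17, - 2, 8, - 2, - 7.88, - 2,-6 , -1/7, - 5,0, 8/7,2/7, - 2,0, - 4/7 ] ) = [-7.88,-6,- 5, - 2,-2, - 2, - 2, - 4/7 , - 1/7,0, 0,2/7,5/17,8/7,8]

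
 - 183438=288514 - 471952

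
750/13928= 375/6964 = 0.05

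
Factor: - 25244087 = -11^1 *23^1*113^1*883^1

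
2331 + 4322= 6653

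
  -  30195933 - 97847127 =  - 128043060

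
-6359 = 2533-8892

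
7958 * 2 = 15916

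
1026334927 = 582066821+444268106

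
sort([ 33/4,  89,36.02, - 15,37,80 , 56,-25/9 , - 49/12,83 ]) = [ - 15, - 49/12,-25/9, 33/4,36.02 , 37,56,80,83, 89]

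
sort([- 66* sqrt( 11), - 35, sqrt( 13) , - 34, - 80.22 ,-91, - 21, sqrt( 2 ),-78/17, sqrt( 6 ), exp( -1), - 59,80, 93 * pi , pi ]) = [ - 66*sqrt(11 ), - 91  , - 80.22, - 59, - 35,-34,-21, -78/17, exp( - 1 ), sqrt( 2 ), sqrt ( 6), pi, sqrt(13 ),80, 93*pi]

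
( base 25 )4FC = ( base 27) 3pp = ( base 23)5ac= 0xb47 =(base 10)2887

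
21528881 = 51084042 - 29555161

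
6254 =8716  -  2462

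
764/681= 764/681 = 1.12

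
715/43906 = 715/43906 = 0.02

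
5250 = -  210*( - 25)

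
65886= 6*10981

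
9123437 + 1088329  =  10211766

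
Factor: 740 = 2^2*5^1* 37^1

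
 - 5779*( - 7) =40453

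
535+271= 806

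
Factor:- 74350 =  - 2^1 * 5^2*1487^1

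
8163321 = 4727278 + 3436043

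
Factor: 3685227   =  3^1*7^1 *13^1*  13499^1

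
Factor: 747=3^2*83^1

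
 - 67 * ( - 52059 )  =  3487953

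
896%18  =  14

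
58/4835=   58/4835 = 0.01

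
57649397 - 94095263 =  - 36445866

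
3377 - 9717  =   - 6340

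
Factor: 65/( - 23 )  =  -5^1*13^1*23^( - 1) 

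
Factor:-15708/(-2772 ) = 17/3 =3^ ( - 1 )*17^1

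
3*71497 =214491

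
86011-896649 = -810638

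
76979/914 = 84  +  203/914 = 84.22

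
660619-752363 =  - 91744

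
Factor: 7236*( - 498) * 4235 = -2^3*3^4*5^1 *7^1 * 11^2 * 67^1*83^1 = -15260941080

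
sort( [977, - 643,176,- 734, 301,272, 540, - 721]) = [ - 734, - 721, -643,176,272,301,540 , 977 ] 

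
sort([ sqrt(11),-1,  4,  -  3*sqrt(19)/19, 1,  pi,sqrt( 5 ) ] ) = [- 1 ,-3*sqrt( 19)/19,1, sqrt (5), pi,sqrt( 11 ), 4 ] 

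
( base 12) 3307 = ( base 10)5623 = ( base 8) 12767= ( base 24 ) 9i7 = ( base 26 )887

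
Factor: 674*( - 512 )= - 2^10*337^1 = - 345088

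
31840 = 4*7960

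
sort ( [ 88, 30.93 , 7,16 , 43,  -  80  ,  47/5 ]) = [ - 80, 7,  47/5, 16, 30.93, 43  ,  88]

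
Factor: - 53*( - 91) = 7^1*13^1*53^1 = 4823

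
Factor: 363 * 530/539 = 2^1*3^1*5^1*7^(-2)*11^1*53^1 = 17490/49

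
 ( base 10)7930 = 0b1111011111010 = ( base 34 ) 6T8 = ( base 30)8OA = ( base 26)bj0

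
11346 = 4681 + 6665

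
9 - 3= 6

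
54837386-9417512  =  45419874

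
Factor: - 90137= - 23^1 * 3919^1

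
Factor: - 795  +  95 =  - 2^2*5^2*7^1 = - 700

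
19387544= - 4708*(  -  4118) 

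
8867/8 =8867/8 = 1108.38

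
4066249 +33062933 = 37129182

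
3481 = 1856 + 1625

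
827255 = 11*75205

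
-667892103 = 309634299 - 977526402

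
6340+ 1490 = 7830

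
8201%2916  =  2369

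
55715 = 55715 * 1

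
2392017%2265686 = 126331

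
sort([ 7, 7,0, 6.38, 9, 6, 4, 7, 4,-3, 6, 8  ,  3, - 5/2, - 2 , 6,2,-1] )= [  -  3,- 5/2 ,-2,  -  1 , 0  ,  2, 3, 4  ,  4,6,6, 6,6.38, 7,7,7, 8, 9]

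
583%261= 61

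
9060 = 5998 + 3062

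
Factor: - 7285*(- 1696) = 12355360 = 2^5*5^1*31^1 * 47^1*53^1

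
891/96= 9  +  9/32 = 9.28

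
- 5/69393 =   -  1 + 69388/69393 = - 0.00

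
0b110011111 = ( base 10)415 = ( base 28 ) en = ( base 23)I1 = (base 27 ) fa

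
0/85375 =0 = 0.00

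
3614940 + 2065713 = 5680653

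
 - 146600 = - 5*29320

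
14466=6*2411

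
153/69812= 153/69812= 0.00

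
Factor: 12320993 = 1399^1* 8807^1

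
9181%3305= 2571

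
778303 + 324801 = 1103104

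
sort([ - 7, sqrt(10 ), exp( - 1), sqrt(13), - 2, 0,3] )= [ - 7,-2,0, exp( - 1),  3 , sqrt( 10),sqrt( 13 )]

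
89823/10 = 89823/10 =8982.30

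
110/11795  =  22/2359= 0.01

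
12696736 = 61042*208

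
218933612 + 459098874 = 678032486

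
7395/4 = 1848 + 3/4 = 1848.75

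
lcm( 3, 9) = 9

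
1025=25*41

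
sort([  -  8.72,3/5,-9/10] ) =[ -8.72, - 9/10, 3/5 ]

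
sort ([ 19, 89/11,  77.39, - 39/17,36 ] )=[-39/17,  89/11,19, 36,77.39]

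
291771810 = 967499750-675727940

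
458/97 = 458/97 = 4.72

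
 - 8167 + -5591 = - 13758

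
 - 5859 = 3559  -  9418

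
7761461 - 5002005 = 2759456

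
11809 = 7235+4574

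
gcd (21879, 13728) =429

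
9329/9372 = 9329/9372=   1.00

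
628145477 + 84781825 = 712927302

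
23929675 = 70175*341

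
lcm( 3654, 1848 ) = 160776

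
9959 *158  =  1573522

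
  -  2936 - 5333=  - 8269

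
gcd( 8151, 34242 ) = 39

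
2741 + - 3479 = -738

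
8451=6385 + 2066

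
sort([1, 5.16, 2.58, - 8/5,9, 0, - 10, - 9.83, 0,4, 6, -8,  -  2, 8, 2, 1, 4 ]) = [ - 10,-9.83, - 8 ,-2, - 8/5,0, 0, 1, 1,2,2.58, 4, 4, 5.16, 6,8,9]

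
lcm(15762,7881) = 15762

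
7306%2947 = 1412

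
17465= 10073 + 7392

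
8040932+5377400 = 13418332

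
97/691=97/691 = 0.14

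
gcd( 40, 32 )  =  8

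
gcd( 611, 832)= 13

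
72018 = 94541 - 22523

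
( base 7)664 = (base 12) 244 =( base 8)524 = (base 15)17a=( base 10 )340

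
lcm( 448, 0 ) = 0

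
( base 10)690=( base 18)226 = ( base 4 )22302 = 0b1010110010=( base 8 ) 1262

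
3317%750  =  317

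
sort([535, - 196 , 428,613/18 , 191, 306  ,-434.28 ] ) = [ - 434.28, - 196, 613/18, 191,  306, 428,  535]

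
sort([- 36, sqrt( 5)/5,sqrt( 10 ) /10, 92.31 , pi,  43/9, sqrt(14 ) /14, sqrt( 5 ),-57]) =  [  -  57,-36, sqrt( 14)/14,sqrt(10 )/10,sqrt( 5 ) /5,  sqrt( 5 ), pi,43/9,  92.31]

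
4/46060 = 1/11515 = 0.00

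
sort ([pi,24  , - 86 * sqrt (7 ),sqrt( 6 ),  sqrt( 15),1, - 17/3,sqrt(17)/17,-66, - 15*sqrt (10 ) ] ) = [ - 86*sqrt( 7 ),-66, - 15 * sqrt (10 ), - 17/3, sqrt(17)/17,1,sqrt(6), pi,sqrt (15 ),24]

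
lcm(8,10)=40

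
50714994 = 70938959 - 20223965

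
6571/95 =69+16/95 =69.17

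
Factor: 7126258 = 2^1*557^1*6397^1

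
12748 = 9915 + 2833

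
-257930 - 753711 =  - 1011641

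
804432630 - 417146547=387286083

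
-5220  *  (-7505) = 39176100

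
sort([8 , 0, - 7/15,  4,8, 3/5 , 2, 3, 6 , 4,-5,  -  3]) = [ - 5,-3 , - 7/15,0,3/5,2,3,4,4,6,8,8]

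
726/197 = 726/197 =3.69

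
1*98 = 98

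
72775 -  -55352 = 128127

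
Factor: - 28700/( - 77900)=7/19 = 7^1 *19^( - 1)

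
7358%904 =126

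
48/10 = 24/5  =  4.80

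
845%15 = 5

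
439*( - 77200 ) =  - 33890800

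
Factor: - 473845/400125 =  - 977/825 = - 3^( - 1) * 5^( - 2 )*11^( - 1)*977^1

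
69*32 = 2208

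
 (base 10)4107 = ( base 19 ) b73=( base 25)6E7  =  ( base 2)1000000001011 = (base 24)733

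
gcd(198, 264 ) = 66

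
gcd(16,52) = 4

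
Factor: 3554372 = 2^2*41^1*21673^1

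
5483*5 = 27415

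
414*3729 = 1543806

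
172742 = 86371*2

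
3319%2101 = 1218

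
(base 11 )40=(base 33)1B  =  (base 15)2E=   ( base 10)44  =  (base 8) 54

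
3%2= 1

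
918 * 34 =31212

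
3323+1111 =4434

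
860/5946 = 430/2973=0.14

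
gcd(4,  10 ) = 2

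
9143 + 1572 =10715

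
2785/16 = 2785/16 = 174.06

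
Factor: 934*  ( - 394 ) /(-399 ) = 367996/399  =  2^2*3^( - 1) * 7^(-1 )*19^(-1)*197^1*467^1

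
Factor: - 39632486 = - 2^1*41^1*483323^1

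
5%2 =1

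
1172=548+624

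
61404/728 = 84+9/26 = 84.35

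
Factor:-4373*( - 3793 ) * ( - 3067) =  - 50871681863  =  - 3067^1*3793^1*4373^1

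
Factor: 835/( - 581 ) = -5^1*7^ ( - 1 )*83^( - 1)*167^1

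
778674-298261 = 480413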